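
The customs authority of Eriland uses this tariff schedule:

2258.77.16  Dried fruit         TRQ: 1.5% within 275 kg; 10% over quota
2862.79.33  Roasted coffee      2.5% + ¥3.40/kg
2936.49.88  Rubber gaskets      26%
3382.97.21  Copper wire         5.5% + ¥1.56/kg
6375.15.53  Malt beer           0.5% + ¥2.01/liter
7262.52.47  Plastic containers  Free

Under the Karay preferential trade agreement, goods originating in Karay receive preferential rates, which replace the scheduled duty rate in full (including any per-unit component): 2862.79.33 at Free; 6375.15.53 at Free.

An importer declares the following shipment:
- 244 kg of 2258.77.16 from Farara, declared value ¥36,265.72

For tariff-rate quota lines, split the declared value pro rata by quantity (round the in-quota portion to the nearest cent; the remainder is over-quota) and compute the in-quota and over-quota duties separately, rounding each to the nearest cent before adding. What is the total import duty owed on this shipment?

¥543.99

Line 1 (2258.77.16, Farara, 244 kg, ¥36,265.72):
Code 2258.77.16 is under a tariff-rate quota (threshold 275 kg). Quantity 244 kg is within the quota, so the in-quota rate 1.5% applies to the full value.
Duty = ¥36,265.72 × 1.5% = ¥543.99.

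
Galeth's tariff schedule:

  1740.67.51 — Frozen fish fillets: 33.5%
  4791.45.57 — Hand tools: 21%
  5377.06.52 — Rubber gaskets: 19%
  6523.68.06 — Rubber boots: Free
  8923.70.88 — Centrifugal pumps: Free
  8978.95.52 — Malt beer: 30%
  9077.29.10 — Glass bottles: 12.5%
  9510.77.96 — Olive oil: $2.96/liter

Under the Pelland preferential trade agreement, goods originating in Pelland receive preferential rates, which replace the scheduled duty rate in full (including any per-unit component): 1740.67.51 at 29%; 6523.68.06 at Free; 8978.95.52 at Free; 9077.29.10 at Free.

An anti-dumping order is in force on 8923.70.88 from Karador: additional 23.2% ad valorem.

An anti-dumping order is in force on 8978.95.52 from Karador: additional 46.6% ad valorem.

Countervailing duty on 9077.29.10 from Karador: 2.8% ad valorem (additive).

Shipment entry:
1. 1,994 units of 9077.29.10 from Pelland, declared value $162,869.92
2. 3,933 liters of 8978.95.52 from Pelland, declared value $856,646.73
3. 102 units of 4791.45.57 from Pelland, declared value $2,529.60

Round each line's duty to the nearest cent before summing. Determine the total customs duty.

$531.22

Line 1 (9077.29.10, Pelland, 1,994 units, $162,869.92):
Base rate for 9077.29.10 is 12.5%.
Origin Pelland qualifies under the Galeth–Pelland agreement and 9077.29.10 is covered: preferential rate Free applies instead.
The additional-duty order on 9077.29.10 targets Karador, not Pelland; it does not apply.
Duty = $162,869.92 × 0% = $0.00.
Line 2 (8978.95.52, Pelland, 3,933 liters, $856,646.73):
Base rate for 8978.95.52 is 30%.
Origin Pelland qualifies under the Galeth–Pelland agreement and 8978.95.52 is covered: preferential rate Free applies instead.
The additional-duty order on 8978.95.52 targets Karador, not Pelland; it does not apply.
Duty = $856,646.73 × 0% = $0.00.
Line 3 (4791.45.57, Pelland, 102 units, $2,529.60):
Base rate for 4791.45.57 is 21%.
Origin Pelland is the FTA partner but 4791.45.57 is not on the preference list; base rate stands.
Duty = $2,529.60 × 21% = $531.22.
Total = $0.00 + $0.00 + $531.22 = $531.22.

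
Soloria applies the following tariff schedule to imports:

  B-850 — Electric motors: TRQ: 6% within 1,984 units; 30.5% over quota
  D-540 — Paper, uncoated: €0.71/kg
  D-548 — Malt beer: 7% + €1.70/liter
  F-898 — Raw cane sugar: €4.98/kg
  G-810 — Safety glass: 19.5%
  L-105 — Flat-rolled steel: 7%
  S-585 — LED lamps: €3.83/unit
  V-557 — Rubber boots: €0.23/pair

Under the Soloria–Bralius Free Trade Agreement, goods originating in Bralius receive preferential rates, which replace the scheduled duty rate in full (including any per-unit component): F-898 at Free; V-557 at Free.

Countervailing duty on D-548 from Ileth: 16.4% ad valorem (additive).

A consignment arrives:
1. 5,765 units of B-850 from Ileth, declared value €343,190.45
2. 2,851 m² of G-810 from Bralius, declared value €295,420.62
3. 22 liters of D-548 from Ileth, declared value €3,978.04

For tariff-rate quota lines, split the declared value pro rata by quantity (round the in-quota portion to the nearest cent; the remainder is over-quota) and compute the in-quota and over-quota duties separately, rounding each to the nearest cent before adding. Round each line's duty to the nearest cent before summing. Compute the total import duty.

€134,312.02

Line 1 (B-850, Ileth, 5,765 units, €343,190.45):
Code B-850 is under a tariff-rate quota (threshold 1,984 units). In-quota: 1,984 units at 6%; over-quota: 3,781 units at 30.5%.
Pro-rata value split: in-quota = €343,190.45 × 1,984/5,765 = €118,107.52; over-quota = €343,190.45 − €118,107.52 = €225,082.93.
In-quota duty = €118,107.52 × 6% = €7,086.45. Over-quota duty = €225,082.93 × 30.5% = €68,650.29.
Line duty = €7,086.45 + €68,650.29 = €75,736.74.
Line 2 (G-810, Bralius, 2,851 m², €295,420.62):
Base rate for G-810 is 19.5%.
Origin Bralius is the FTA partner but G-810 is not on the preference list; base rate stands.
Duty = €295,420.62 × 19.5% = €57,607.02.
Line 3 (D-548, Ileth, 22 liters, €3,978.04):
Base rate for D-548 is 7% + €1.70/liter.
Additional duty on D-548 from Ileth: +16.4%. Applied ad valorem rate: 7% + 16.4% = 23.4%.
Duty = €3,978.04 × 23.4% + 22 × €1.70 = €968.26.
Total = €75,736.74 + €57,607.02 + €968.26 = €134,312.02.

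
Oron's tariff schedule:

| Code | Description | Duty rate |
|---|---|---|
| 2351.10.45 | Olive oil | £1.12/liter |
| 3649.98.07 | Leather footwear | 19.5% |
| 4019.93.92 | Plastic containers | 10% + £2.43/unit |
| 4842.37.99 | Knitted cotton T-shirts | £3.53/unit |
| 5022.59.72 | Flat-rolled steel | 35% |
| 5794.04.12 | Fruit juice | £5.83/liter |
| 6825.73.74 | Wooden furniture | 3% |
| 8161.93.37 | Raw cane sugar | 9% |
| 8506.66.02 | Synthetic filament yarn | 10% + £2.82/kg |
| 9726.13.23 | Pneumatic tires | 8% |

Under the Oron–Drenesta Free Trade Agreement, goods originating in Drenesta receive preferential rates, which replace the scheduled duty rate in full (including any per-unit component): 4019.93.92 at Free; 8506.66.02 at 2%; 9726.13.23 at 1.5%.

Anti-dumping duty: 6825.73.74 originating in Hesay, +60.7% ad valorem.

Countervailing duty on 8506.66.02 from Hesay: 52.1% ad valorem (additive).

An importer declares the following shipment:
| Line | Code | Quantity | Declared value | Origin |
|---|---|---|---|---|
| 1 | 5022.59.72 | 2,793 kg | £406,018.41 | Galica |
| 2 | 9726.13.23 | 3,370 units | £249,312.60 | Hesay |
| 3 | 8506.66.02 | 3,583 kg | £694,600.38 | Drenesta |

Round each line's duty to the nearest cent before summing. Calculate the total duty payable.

Line 1 (5022.59.72, Galica, 2,793 kg, £406,018.41):
Base rate for 5022.59.72 is 35%.
Duty = £406,018.41 × 35% = £142,106.44.
Line 2 (9726.13.23, Hesay, 3,370 units, £249,312.60):
Base rate for 9726.13.23 is 8%.
9726.13.23 has an FTA preferential rate, but origin Hesay is not Drenesta; base rate stands.
Duty = £249,312.60 × 8% = £19,945.01.
Line 3 (8506.66.02, Drenesta, 3,583 kg, £694,600.38):
Base rate for 8506.66.02 is 10% + £2.82/kg.
Origin Drenesta qualifies under the Oron–Drenesta agreement and 8506.66.02 is covered: preferential rate 2% applies instead.
The additional-duty order on 8506.66.02 targets Hesay, not Drenesta; it does not apply.
Duty = £694,600.38 × 2% = £13,892.01.
Total = £142,106.44 + £19,945.01 + £13,892.01 = £175,943.46.

£175,943.46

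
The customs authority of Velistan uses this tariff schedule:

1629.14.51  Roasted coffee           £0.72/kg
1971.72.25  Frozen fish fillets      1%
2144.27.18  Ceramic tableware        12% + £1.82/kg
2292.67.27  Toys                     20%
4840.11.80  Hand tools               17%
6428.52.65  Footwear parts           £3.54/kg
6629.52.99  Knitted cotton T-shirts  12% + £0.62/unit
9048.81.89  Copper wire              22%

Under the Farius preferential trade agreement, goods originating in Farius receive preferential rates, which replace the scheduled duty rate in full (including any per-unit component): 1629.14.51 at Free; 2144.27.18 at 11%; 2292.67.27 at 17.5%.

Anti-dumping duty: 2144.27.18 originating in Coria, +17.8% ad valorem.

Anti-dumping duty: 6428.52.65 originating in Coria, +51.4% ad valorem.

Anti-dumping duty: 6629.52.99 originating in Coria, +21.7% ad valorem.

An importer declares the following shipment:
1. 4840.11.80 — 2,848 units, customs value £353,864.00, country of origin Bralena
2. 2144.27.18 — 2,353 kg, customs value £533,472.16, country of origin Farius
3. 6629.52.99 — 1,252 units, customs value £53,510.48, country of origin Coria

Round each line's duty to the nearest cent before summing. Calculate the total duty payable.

Line 1 (4840.11.80, Bralena, 2,848 units, £353,864.00):
Base rate for 4840.11.80 is 17%.
Duty = £353,864.00 × 17% = £60,156.88.
Line 2 (2144.27.18, Farius, 2,353 kg, £533,472.16):
Base rate for 2144.27.18 is 12% + £1.82/kg.
Origin Farius qualifies under the Velistan–Farius agreement and 2144.27.18 is covered: preferential rate 11% applies instead.
The additional-duty order on 2144.27.18 targets Coria, not Farius; it does not apply.
Duty = £533,472.16 × 11% = £58,681.94.
Line 3 (6629.52.99, Coria, 1,252 units, £53,510.48):
Base rate for 6629.52.99 is 12% + £0.62/unit.
Additional duty on 6629.52.99 from Coria: +21.7%. Applied ad valorem rate: 12% + 21.7% = 33.7%.
Duty = £53,510.48 × 33.7% + 1,252 × £0.62 = £18,809.27.
Total = £60,156.88 + £58,681.94 + £18,809.27 = £137,648.09.

£137,648.09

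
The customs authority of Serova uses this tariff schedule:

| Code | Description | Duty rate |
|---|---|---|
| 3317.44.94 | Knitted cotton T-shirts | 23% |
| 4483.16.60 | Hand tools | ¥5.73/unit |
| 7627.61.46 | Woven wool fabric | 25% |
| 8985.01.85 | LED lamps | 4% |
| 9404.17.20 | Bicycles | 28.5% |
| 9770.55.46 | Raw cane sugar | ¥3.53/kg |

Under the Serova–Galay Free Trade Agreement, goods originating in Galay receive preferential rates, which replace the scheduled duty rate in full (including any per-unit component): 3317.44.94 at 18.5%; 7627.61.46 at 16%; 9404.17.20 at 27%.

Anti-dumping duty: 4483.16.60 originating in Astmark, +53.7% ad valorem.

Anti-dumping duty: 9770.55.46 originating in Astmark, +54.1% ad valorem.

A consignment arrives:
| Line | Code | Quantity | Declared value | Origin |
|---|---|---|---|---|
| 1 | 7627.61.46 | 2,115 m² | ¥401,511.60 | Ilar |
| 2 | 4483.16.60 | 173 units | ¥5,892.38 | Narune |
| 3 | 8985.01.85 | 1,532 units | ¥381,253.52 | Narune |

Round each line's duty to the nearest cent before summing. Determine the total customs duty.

Line 1 (7627.61.46, Ilar, 2,115 m², ¥401,511.60):
Base rate for 7627.61.46 is 25%.
7627.61.46 has an FTA preferential rate, but origin Ilar is not Galay; base rate stands.
Duty = ¥401,511.60 × 25% = ¥100,377.90.
Line 2 (4483.16.60, Narune, 173 units, ¥5,892.38):
Base rate for 4483.16.60 is ¥5.73/unit.
The additional-duty order on 4483.16.60 targets Astmark, not Narune; it does not apply.
Duty = 173 × ¥5.73 = ¥991.29.
Line 3 (8985.01.85, Narune, 1,532 units, ¥381,253.52):
Base rate for 8985.01.85 is 4%.
Duty = ¥381,253.52 × 4% = ¥15,250.14.
Total = ¥100,377.90 + ¥991.29 + ¥15,250.14 = ¥116,619.33.

¥116,619.33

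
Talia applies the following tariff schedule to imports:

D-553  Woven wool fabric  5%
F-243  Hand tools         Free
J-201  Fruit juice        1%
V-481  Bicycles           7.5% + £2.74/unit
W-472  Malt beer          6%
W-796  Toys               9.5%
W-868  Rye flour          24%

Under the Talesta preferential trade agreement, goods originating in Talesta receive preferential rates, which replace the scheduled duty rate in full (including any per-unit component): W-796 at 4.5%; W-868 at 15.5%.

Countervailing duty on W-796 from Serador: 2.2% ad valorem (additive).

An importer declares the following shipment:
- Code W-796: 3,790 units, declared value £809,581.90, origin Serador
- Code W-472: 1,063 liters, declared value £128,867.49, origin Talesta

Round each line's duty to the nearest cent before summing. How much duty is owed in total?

£102,453.13

Line 1 (W-796, Serador, 3,790 units, £809,581.90):
Base rate for W-796 is 9.5%.
W-796 has an FTA preferential rate, but origin Serador is not Talesta; base rate stands.
Additional duty on W-796 from Serador: +2.2%. Applied ad valorem rate: 9.5% + 2.2% = 11.7%.
Duty = £809,581.90 × 11.7% = £94,721.08.
Line 2 (W-472, Talesta, 1,063 liters, £128,867.49):
Base rate for W-472 is 6%.
Origin Talesta is the FTA partner but W-472 is not on the preference list; base rate stands.
Duty = £128,867.49 × 6% = £7,732.05.
Total = £94,721.08 + £7,732.05 = £102,453.13.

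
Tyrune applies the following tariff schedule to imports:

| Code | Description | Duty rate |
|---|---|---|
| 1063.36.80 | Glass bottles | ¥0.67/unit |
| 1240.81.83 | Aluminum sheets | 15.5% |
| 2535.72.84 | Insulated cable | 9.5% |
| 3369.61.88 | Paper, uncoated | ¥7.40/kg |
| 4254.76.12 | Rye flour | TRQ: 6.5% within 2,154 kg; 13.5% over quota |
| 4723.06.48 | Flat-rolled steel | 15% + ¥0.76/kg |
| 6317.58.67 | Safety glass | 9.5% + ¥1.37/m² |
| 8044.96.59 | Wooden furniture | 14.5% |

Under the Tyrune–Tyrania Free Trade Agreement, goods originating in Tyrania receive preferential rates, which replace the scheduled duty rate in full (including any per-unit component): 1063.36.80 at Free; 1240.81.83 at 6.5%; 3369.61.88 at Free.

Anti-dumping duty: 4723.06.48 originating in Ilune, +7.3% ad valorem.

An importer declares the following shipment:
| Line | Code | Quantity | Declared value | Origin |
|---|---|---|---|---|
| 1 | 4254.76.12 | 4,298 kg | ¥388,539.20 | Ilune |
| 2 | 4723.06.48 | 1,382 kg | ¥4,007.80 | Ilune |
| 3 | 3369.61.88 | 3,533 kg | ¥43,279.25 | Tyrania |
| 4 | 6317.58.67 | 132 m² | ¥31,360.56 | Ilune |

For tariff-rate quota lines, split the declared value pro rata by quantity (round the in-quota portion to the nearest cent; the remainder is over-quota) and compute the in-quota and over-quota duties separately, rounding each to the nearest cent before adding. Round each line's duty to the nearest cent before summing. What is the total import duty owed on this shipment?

Line 1 (4254.76.12, Ilune, 4,298 kg, ¥388,539.20):
Code 4254.76.12 is under a tariff-rate quota (threshold 2,154 kg). In-quota: 2,154 kg at 6.5%; over-quota: 2,144 kg at 13.5%.
Pro-rata value split: in-quota = ¥388,539.20 × 2,154/4,298 = ¥194,721.60; over-quota = ¥388,539.20 − ¥194,721.60 = ¥193,817.60.
In-quota duty = ¥194,721.60 × 6.5% = ¥12,656.90. Over-quota duty = ¥193,817.60 × 13.5% = ¥26,165.38.
Line duty = ¥12,656.90 + ¥26,165.38 = ¥38,822.28.
Line 2 (4723.06.48, Ilune, 1,382 kg, ¥4,007.80):
Base rate for 4723.06.48 is 15% + ¥0.76/kg.
Additional duty on 4723.06.48 from Ilune: +7.3%. Applied ad valorem rate: 15% + 7.3% = 22.3%.
Duty = ¥4,007.80 × 22.3% + 1,382 × ¥0.76 = ¥1,944.06.
Line 3 (3369.61.88, Tyrania, 3,533 kg, ¥43,279.25):
Base rate for 3369.61.88 is ¥7.40/kg.
Origin Tyrania qualifies under the Tyrune–Tyrania agreement and 3369.61.88 is covered: preferential rate Free applies instead.
Duty = ¥43,279.25 × 0% = ¥0.00.
Line 4 (6317.58.67, Ilune, 132 m², ¥31,360.56):
Base rate for 6317.58.67 is 9.5% + ¥1.37/m².
Duty = ¥31,360.56 × 9.5% + 132 × ¥1.37 = ¥3,160.09.
Total = ¥38,822.28 + ¥1,944.06 + ¥0.00 + ¥3,160.09 = ¥43,926.43.

¥43,926.43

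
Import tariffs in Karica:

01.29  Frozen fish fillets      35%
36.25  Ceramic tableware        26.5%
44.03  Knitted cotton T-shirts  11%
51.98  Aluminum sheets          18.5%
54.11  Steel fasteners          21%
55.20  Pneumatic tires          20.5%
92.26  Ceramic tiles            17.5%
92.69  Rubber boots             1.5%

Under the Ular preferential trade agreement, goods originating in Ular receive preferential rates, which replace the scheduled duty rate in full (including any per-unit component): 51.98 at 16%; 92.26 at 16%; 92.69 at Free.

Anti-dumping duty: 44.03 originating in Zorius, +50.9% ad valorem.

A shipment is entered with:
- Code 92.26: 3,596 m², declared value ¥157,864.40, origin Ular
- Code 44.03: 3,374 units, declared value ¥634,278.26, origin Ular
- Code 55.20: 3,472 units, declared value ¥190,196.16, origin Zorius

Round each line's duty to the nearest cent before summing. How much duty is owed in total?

¥134,019.12

Line 1 (92.26, Ular, 3,596 m², ¥157,864.40):
Base rate for 92.26 is 17.5%.
Origin Ular qualifies under the Karica–Ular agreement and 92.26 is covered: preferential rate 16% applies instead.
Duty = ¥157,864.40 × 16% = ¥25,258.30.
Line 2 (44.03, Ular, 3,374 units, ¥634,278.26):
Base rate for 44.03 is 11%.
Origin Ular is the FTA partner but 44.03 is not on the preference list; base rate stands.
The additional-duty order on 44.03 targets Zorius, not Ular; it does not apply.
Duty = ¥634,278.26 × 11% = ¥69,770.61.
Line 3 (55.20, Zorius, 3,472 units, ¥190,196.16):
Base rate for 55.20 is 20.5%.
Duty = ¥190,196.16 × 20.5% = ¥38,990.21.
Total = ¥25,258.30 + ¥69,770.61 + ¥38,990.21 = ¥134,019.12.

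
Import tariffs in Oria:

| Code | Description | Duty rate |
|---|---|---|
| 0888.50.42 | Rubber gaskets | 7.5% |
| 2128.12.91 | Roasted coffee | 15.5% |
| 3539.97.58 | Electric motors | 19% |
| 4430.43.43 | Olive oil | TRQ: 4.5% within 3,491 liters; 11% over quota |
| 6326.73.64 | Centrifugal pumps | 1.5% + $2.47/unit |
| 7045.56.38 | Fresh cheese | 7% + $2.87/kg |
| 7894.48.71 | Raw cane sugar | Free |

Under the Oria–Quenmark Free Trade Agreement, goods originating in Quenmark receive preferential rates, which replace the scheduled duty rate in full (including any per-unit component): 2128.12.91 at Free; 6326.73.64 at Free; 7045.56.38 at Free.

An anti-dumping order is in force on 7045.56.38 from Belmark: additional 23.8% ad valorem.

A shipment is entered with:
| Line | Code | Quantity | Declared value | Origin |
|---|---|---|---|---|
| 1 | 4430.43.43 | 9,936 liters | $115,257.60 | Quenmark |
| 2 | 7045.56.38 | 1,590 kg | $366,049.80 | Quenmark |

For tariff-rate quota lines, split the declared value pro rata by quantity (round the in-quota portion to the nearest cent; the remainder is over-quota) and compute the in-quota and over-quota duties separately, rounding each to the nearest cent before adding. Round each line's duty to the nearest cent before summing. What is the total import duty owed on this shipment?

Line 1 (4430.43.43, Quenmark, 9,936 liters, $115,257.60):
Code 4430.43.43 is under a tariff-rate quota (threshold 3,491 liters). In-quota: 3,491 liters at 4.5%; over-quota: 6,445 liters at 11%.
Pro-rata value split: in-quota = $115,257.60 × 3,491/9,936 = $40,495.60; over-quota = $115,257.60 − $40,495.60 = $74,762.00.
In-quota duty = $40,495.60 × 4.5% = $1,822.30. Over-quota duty = $74,762.00 × 11% = $8,223.82.
Line duty = $1,822.30 + $8,223.82 = $10,046.12.
Line 2 (7045.56.38, Quenmark, 1,590 kg, $366,049.80):
Base rate for 7045.56.38 is 7% + $2.87/kg.
Origin Quenmark qualifies under the Oria–Quenmark agreement and 7045.56.38 is covered: preferential rate Free applies instead.
The additional-duty order on 7045.56.38 targets Belmark, not Quenmark; it does not apply.
Duty = $366,049.80 × 0% = $0.00.
Total = $10,046.12 + $0.00 = $10,046.12.

$10,046.12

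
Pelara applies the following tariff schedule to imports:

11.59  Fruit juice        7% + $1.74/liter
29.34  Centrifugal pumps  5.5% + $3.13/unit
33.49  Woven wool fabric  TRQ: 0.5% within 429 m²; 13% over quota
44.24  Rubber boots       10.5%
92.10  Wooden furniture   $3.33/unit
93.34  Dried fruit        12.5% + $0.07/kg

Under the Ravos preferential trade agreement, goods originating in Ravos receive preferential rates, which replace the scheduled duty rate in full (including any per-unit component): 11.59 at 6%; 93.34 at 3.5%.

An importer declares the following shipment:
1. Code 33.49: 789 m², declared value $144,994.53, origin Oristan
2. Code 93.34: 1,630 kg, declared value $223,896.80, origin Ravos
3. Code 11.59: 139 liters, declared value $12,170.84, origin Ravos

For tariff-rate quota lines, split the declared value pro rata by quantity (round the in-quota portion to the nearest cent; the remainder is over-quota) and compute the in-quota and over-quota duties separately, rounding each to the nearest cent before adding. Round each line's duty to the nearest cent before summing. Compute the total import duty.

Line 1 (33.49, Oristan, 789 m², $144,994.53):
Code 33.49 is under a tariff-rate quota (threshold 429 m²). In-quota: 429 m² at 0.5%; over-quota: 360 m² at 13%.
Pro-rata value split: in-quota = $144,994.53 × 429/789 = $78,837.33; over-quota = $144,994.53 − $78,837.33 = $66,157.20.
In-quota duty = $78,837.33 × 0.5% = $394.19. Over-quota duty = $66,157.20 × 13% = $8,600.44.
Line duty = $394.19 + $8,600.44 = $8,994.63.
Line 2 (93.34, Ravos, 1,630 kg, $223,896.80):
Base rate for 93.34 is 12.5% + $0.07/kg.
Origin Ravos qualifies under the Pelara–Ravos agreement and 93.34 is covered: preferential rate 3.5% applies instead.
Duty = $223,896.80 × 3.5% = $7,836.39.
Line 3 (11.59, Ravos, 139 liters, $12,170.84):
Base rate for 11.59 is 7% + $1.74/liter.
Origin Ravos qualifies under the Pelara–Ravos agreement and 11.59 is covered: preferential rate 6% applies instead.
Duty = $12,170.84 × 6% = $730.25.
Total = $8,994.63 + $7,836.39 + $730.25 = $17,561.27.

$17,561.27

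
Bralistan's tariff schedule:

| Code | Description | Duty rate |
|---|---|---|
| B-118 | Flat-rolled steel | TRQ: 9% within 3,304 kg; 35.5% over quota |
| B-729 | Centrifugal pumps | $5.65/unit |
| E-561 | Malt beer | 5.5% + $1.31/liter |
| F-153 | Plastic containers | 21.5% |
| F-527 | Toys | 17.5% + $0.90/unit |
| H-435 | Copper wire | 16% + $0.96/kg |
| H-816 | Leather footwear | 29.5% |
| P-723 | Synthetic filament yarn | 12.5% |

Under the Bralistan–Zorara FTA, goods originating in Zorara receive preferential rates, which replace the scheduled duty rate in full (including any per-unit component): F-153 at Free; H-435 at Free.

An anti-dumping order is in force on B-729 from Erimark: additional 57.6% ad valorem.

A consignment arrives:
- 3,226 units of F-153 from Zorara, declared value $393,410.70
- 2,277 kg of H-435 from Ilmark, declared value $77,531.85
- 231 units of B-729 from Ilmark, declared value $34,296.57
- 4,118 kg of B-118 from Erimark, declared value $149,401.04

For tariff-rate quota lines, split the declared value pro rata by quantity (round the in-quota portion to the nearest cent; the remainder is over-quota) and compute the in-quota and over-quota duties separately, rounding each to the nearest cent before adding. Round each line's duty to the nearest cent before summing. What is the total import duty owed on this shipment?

$37,168.22

Line 1 (F-153, Zorara, 3,226 units, $393,410.70):
Base rate for F-153 is 21.5%.
Origin Zorara qualifies under the Bralistan–Zorara agreement and F-153 is covered: preferential rate Free applies instead.
Duty = $393,410.70 × 0% = $0.00.
Line 2 (H-435, Ilmark, 2,277 kg, $77,531.85):
Base rate for H-435 is 16% + $0.96/kg.
H-435 has an FTA preferential rate, but origin Ilmark is not Zorara; base rate stands.
Duty = $77,531.85 × 16% + 2,277 × $0.96 = $14,591.02.
Line 3 (B-729, Ilmark, 231 units, $34,296.57):
Base rate for B-729 is $5.65/unit.
The additional-duty order on B-729 targets Erimark, not Ilmark; it does not apply.
Duty = 231 × $5.65 = $1,305.15.
Line 4 (B-118, Erimark, 4,118 kg, $149,401.04):
Code B-118 is under a tariff-rate quota (threshold 3,304 kg). In-quota: 3,304 kg at 9%; over-quota: 814 kg at 35.5%.
Pro-rata value split: in-quota = $149,401.04 × 3,304/4,118 = $119,869.12; over-quota = $149,401.04 − $119,869.12 = $29,531.92.
In-quota duty = $119,869.12 × 9% = $10,788.22. Over-quota duty = $29,531.92 × 35.5% = $10,483.83.
Line duty = $10,788.22 + $10,483.83 = $21,272.05.
Total = $0.00 + $14,591.02 + $1,305.15 + $21,272.05 = $37,168.22.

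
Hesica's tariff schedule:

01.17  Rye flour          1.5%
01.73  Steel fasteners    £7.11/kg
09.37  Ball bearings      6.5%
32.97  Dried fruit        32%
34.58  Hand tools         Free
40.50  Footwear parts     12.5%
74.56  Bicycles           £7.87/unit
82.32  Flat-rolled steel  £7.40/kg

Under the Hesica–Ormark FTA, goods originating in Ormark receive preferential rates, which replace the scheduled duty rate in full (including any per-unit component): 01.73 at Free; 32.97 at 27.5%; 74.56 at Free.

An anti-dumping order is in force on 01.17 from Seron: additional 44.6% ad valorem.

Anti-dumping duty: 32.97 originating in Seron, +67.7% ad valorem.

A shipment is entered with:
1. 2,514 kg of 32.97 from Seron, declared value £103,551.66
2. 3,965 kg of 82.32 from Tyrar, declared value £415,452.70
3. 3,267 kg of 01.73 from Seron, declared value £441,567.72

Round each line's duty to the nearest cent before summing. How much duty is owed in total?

£155,810.38

Line 1 (32.97, Seron, 2,514 kg, £103,551.66):
Base rate for 32.97 is 32%.
32.97 has an FTA preferential rate, but origin Seron is not Ormark; base rate stands.
Additional duty on 32.97 from Seron: +67.7%. Applied ad valorem rate: 32% + 67.7% = 99.7%.
Duty = £103,551.66 × 99.7% = £103,241.01.
Line 2 (82.32, Tyrar, 3,965 kg, £415,452.70):
Base rate for 82.32 is £7.40/kg.
Duty = 3,965 × £7.40 = £29,341.00.
Line 3 (01.73, Seron, 3,267 kg, £441,567.72):
Base rate for 01.73 is £7.11/kg.
01.73 has an FTA preferential rate, but origin Seron is not Ormark; base rate stands.
Duty = 3,267 × £7.11 = £23,228.37.
Total = £103,241.01 + £29,341.00 + £23,228.37 = £155,810.38.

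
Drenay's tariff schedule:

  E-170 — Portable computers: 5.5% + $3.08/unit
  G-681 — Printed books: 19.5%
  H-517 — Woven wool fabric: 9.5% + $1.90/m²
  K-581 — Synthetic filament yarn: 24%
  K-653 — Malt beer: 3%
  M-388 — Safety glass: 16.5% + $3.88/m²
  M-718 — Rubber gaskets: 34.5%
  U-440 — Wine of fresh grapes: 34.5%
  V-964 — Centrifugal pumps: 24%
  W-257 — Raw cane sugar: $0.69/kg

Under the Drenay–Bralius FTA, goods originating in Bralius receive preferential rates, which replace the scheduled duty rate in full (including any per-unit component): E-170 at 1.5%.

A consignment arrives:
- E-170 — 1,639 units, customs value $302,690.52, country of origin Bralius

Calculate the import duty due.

$4,540.36

Line 1 (E-170, Bralius, 1,639 units, $302,690.52):
Base rate for E-170 is 5.5% + $3.08/unit.
Origin Bralius qualifies under the Drenay–Bralius agreement and E-170 is covered: preferential rate 1.5% applies instead.
Duty = $302,690.52 × 1.5% = $4,540.36.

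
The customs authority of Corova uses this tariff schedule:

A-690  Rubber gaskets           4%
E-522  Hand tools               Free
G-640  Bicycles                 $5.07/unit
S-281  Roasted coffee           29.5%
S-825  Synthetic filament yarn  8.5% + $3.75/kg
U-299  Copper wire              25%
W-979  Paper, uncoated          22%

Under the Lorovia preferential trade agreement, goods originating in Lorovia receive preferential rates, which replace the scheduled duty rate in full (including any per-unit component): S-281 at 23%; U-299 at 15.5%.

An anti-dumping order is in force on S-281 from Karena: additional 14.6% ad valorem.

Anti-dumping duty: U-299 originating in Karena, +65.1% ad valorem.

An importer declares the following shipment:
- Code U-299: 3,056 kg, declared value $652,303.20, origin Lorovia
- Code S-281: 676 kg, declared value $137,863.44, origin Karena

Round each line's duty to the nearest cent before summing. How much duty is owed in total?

Line 1 (U-299, Lorovia, 3,056 kg, $652,303.20):
Base rate for U-299 is 25%.
Origin Lorovia qualifies under the Corova–Lorovia agreement and U-299 is covered: preferential rate 15.5% applies instead.
The additional-duty order on U-299 targets Karena, not Lorovia; it does not apply.
Duty = $652,303.20 × 15.5% = $101,107.00.
Line 2 (S-281, Karena, 676 kg, $137,863.44):
Base rate for S-281 is 29.5%.
S-281 has an FTA preferential rate, but origin Karena is not Lorovia; base rate stands.
Additional duty on S-281 from Karena: +14.6%. Applied ad valorem rate: 29.5% + 14.6% = 44.1%.
Duty = $137,863.44 × 44.1% = $60,797.78.
Total = $101,107.00 + $60,797.78 = $161,904.78.

$161,904.78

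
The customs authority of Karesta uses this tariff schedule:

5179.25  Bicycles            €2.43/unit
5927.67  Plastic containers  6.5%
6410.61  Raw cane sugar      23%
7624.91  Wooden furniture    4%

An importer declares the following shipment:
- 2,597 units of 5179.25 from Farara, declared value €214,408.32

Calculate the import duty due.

Line 1 (5179.25, Farara, 2,597 units, €214,408.32):
Base rate for 5179.25 is €2.43/unit.
Duty = 2,597 × €2.43 = €6,310.71.

€6,310.71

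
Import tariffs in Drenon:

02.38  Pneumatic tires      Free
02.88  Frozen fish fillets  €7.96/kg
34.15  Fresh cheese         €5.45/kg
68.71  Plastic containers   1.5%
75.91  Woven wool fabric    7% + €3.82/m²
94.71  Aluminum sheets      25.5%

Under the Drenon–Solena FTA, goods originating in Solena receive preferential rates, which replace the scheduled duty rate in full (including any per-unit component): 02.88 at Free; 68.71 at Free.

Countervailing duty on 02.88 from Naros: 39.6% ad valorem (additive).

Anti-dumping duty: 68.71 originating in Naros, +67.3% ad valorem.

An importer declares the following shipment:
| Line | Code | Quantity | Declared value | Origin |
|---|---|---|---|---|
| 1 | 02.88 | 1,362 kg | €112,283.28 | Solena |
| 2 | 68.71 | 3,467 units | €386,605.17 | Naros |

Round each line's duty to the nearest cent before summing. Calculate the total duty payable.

Line 1 (02.88, Solena, 1,362 kg, €112,283.28):
Base rate for 02.88 is €7.96/kg.
Origin Solena qualifies under the Drenon–Solena agreement and 02.88 is covered: preferential rate Free applies instead.
The additional-duty order on 02.88 targets Naros, not Solena; it does not apply.
Duty = €112,283.28 × 0% = €0.00.
Line 2 (68.71, Naros, 3,467 units, €386,605.17):
Base rate for 68.71 is 1.5%.
68.71 has an FTA preferential rate, but origin Naros is not Solena; base rate stands.
Additional duty on 68.71 from Naros: +67.3%. Applied ad valorem rate: 1.5% + 67.3% = 68.8%.
Duty = €386,605.17 × 68.8% = €265,984.36.
Total = €0.00 + €265,984.36 = €265,984.36.

€265,984.36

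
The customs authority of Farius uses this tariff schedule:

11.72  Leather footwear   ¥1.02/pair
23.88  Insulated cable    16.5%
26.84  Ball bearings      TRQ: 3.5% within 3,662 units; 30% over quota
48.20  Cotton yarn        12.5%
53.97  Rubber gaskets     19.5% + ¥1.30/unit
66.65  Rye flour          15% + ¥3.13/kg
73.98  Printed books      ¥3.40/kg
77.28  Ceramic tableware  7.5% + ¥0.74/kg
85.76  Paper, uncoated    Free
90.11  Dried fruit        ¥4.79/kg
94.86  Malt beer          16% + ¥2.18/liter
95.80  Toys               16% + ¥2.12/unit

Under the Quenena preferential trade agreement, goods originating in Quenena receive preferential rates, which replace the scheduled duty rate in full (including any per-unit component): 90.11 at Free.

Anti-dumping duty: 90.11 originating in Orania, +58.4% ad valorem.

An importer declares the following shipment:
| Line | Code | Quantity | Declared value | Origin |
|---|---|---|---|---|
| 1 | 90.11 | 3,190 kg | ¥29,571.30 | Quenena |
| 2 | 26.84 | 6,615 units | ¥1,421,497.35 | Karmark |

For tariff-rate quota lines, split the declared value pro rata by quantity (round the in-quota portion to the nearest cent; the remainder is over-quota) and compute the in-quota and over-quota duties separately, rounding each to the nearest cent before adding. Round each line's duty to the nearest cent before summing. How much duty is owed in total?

Line 1 (90.11, Quenena, 3,190 kg, ¥29,571.30):
Base rate for 90.11 is ¥4.79/kg.
Origin Quenena qualifies under the Farius–Quenena agreement and 90.11 is covered: preferential rate Free applies instead.
The additional-duty order on 90.11 targets Orania, not Quenena; it does not apply.
Duty = ¥29,571.30 × 0% = ¥0.00.
Line 2 (26.84, Karmark, 6,615 units, ¥1,421,497.35):
Code 26.84 is under a tariff-rate quota (threshold 3,662 units). In-quota: 3,662 units at 3.5%; over-quota: 2,953 units at 30%.
Pro-rata value split: in-quota = ¥1,421,497.35 × 3,662/6,615 = ¥786,927.18; over-quota = ¥1,421,497.35 − ¥786,927.18 = ¥634,570.17.
In-quota duty = ¥786,927.18 × 3.5% = ¥27,542.45. Over-quota duty = ¥634,570.17 × 30% = ¥190,371.05.
Line duty = ¥27,542.45 + ¥190,371.05 = ¥217,913.50.
Total = ¥0.00 + ¥217,913.50 = ¥217,913.50.

¥217,913.50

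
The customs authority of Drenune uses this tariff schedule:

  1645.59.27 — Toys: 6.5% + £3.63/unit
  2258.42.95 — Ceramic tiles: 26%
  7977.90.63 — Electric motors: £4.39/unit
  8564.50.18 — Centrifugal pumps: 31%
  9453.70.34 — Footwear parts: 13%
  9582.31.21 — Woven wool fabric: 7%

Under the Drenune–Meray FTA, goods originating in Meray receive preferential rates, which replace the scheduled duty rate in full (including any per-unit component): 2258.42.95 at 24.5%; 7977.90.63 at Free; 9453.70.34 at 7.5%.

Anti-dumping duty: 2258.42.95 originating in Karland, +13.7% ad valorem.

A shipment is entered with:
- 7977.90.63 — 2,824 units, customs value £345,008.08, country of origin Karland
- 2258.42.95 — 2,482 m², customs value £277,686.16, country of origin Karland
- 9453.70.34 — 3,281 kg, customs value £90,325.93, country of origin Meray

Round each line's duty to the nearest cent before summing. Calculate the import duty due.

£129,413.21

Line 1 (7977.90.63, Karland, 2,824 units, £345,008.08):
Base rate for 7977.90.63 is £4.39/unit.
7977.90.63 has an FTA preferential rate, but origin Karland is not Meray; base rate stands.
Duty = 2,824 × £4.39 = £12,397.36.
Line 2 (2258.42.95, Karland, 2,482 m², £277,686.16):
Base rate for 2258.42.95 is 26%.
2258.42.95 has an FTA preferential rate, but origin Karland is not Meray; base rate stands.
Additional duty on 2258.42.95 from Karland: +13.7%. Applied ad valorem rate: 26% + 13.7% = 39.7%.
Duty = £277,686.16 × 39.7% = £110,241.41.
Line 3 (9453.70.34, Meray, 3,281 kg, £90,325.93):
Base rate for 9453.70.34 is 13%.
Origin Meray qualifies under the Drenune–Meray agreement and 9453.70.34 is covered: preferential rate 7.5% applies instead.
Duty = £90,325.93 × 7.5% = £6,774.44.
Total = £12,397.36 + £110,241.41 + £6,774.44 = £129,413.21.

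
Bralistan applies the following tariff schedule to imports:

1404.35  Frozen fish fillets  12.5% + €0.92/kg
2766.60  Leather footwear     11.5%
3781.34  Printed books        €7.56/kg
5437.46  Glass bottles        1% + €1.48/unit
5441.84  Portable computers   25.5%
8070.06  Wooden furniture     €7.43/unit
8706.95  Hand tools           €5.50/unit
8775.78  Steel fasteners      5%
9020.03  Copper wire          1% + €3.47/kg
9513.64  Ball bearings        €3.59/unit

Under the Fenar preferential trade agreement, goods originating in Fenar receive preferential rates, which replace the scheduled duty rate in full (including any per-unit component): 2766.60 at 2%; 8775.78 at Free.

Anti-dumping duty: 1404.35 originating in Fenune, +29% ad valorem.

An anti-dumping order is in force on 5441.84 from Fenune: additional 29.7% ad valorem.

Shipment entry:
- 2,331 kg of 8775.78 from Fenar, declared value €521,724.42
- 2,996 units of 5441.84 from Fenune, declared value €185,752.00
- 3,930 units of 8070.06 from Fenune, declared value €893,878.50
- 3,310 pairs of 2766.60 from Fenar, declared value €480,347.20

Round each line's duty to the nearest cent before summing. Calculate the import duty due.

€141,341.94

Line 1 (8775.78, Fenar, 2,331 kg, €521,724.42):
Base rate for 8775.78 is 5%.
Origin Fenar qualifies under the Bralistan–Fenar agreement and 8775.78 is covered: preferential rate Free applies instead.
Duty = €521,724.42 × 0% = €0.00.
Line 2 (5441.84, Fenune, 2,996 units, €185,752.00):
Base rate for 5441.84 is 25.5%.
Additional duty on 5441.84 from Fenune: +29.7%. Applied ad valorem rate: 25.5% + 29.7% = 55.2%.
Duty = €185,752.00 × 55.2% = €102,535.10.
Line 3 (8070.06, Fenune, 3,930 units, €893,878.50):
Base rate for 8070.06 is €7.43/unit.
Duty = 3,930 × €7.43 = €29,199.90.
Line 4 (2766.60, Fenar, 3,310 pairs, €480,347.20):
Base rate for 2766.60 is 11.5%.
Origin Fenar qualifies under the Bralistan–Fenar agreement and 2766.60 is covered: preferential rate 2% applies instead.
Duty = €480,347.20 × 2% = €9,606.94.
Total = €0.00 + €102,535.10 + €29,199.90 + €9,606.94 = €141,341.94.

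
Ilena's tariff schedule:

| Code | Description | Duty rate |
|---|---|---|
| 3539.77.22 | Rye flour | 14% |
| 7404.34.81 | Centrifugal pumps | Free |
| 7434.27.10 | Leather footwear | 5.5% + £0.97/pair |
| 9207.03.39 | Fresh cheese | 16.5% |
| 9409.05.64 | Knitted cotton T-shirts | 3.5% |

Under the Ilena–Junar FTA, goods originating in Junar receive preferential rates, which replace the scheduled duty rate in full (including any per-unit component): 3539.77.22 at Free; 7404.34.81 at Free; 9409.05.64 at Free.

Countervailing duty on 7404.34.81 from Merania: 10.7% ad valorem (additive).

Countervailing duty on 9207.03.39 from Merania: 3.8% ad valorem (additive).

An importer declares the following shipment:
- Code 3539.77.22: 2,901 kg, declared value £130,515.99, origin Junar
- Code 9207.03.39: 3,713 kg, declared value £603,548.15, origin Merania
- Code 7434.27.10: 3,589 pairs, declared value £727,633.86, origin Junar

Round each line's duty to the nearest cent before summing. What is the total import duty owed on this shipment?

Line 1 (3539.77.22, Junar, 2,901 kg, £130,515.99):
Base rate for 3539.77.22 is 14%.
Origin Junar qualifies under the Ilena–Junar agreement and 3539.77.22 is covered: preferential rate Free applies instead.
Duty = £130,515.99 × 0% = £0.00.
Line 2 (9207.03.39, Merania, 3,713 kg, £603,548.15):
Base rate for 9207.03.39 is 16.5%.
Additional duty on 9207.03.39 from Merania: +3.8%. Applied ad valorem rate: 16.5% + 3.8% = 20.3%.
Duty = £603,548.15 × 20.3% = £122,520.27.
Line 3 (7434.27.10, Junar, 3,589 pairs, £727,633.86):
Base rate for 7434.27.10 is 5.5% + £0.97/pair.
Origin Junar is the FTA partner but 7434.27.10 is not on the preference list; base rate stands.
Duty = £727,633.86 × 5.5% + 3,589 × £0.97 = £43,501.19.
Total = £0.00 + £122,520.27 + £43,501.19 = £166,021.46.

£166,021.46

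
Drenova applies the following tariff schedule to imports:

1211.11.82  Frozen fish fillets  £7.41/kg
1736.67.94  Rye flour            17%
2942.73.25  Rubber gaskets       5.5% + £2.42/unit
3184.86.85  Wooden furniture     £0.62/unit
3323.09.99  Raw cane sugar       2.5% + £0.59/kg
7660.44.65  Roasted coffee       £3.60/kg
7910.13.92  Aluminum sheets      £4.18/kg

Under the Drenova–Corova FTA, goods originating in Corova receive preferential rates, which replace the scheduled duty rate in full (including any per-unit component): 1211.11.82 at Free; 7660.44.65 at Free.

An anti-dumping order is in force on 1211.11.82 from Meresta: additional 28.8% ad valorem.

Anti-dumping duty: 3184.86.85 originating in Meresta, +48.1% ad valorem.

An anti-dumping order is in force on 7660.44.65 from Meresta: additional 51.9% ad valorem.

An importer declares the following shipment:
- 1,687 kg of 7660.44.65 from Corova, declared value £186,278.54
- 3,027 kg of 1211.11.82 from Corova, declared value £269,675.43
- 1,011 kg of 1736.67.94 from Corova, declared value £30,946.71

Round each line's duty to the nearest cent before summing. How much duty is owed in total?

£5,260.94

Line 1 (7660.44.65, Corova, 1,687 kg, £186,278.54):
Base rate for 7660.44.65 is £3.60/kg.
Origin Corova qualifies under the Drenova–Corova agreement and 7660.44.65 is covered: preferential rate Free applies instead.
The additional-duty order on 7660.44.65 targets Meresta, not Corova; it does not apply.
Duty = £186,278.54 × 0% = £0.00.
Line 2 (1211.11.82, Corova, 3,027 kg, £269,675.43):
Base rate for 1211.11.82 is £7.41/kg.
Origin Corova qualifies under the Drenova–Corova agreement and 1211.11.82 is covered: preferential rate Free applies instead.
The additional-duty order on 1211.11.82 targets Meresta, not Corova; it does not apply.
Duty = £269,675.43 × 0% = £0.00.
Line 3 (1736.67.94, Corova, 1,011 kg, £30,946.71):
Base rate for 1736.67.94 is 17%.
Origin Corova is the FTA partner but 1736.67.94 is not on the preference list; base rate stands.
Duty = £30,946.71 × 17% = £5,260.94.
Total = £0.00 + £0.00 + £5,260.94 = £5,260.94.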